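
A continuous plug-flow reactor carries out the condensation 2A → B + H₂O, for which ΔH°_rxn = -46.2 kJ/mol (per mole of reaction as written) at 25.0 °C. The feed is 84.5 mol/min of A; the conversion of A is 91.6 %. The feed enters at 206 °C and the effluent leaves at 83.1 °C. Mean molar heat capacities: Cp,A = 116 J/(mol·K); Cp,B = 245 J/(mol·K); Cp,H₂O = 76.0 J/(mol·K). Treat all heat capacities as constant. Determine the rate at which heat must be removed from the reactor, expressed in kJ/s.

Extent of reaction ξ = 0.916 × 84.5 / 2 = 38.701 mol/min
Reaction term: ξ·ΔH°_rxn = 38.701 × -46.2 = -1788 kJ/min
Sensible, feed 206→25 °C: -1774.2 kJ/min
Outlet flows (mol/min): A 7.098, B 38.701, H₂O 38.701
Sensible, products 25→83.1 °C: 769.62 kJ/min
Q = ΔH = -2792.5 kJ/min = -46.542 kW
Heat removed = 46.542 kJ/s

Q_out = 46.5 kJ/s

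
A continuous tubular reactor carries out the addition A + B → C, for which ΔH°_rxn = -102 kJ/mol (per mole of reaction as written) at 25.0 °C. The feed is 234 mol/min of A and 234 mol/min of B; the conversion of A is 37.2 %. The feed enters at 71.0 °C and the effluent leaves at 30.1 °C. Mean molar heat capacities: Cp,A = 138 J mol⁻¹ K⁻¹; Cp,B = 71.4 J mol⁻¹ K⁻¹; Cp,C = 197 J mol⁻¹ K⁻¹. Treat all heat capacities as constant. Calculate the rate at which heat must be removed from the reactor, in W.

Q_out = 181000 W

Extent of reaction ξ = 0.372 × 234 = 87.048 mol/min
Reaction term: ξ·ΔH°_rxn = 87.048 × -102 = -8878.9 kJ/min
Sensible, feed 71.0→25 °C: -2254 kJ/min
Outlet flows (mol/min): A 146.95, B 146.95, C 87.048
Sensible, products 25→30.1 °C: 244.39 kJ/min
Q = ΔH = -10888 kJ/min = -181.47 kW
Heat removed = 181470 W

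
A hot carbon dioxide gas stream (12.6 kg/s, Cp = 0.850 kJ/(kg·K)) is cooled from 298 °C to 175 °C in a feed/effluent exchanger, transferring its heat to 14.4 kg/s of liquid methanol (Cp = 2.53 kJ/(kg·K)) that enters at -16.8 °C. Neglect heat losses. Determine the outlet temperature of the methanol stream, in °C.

T_c,out = 19.4 °C

Heat released by hot stream: Q = 12.6 × 0.850 × (298 − 175) = 1317.3 kJ/s
Energy balance on cold side (adiabatic exchanger): Q = ṁ_c·Cp_c·(T_c,out − T_c,in)
T_c,out = -16.8 + 1317.3/(14.4 × 2.53) = 19.359 °C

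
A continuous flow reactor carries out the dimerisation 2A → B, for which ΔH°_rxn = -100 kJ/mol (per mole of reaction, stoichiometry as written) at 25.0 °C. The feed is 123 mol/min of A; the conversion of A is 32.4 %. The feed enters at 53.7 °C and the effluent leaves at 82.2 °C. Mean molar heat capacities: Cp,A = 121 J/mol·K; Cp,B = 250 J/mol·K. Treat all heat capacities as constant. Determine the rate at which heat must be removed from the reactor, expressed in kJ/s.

Extent of reaction ξ = 0.324 × 123 / 2 = 19.926 mol/min
Reaction term: ξ·ΔH°_rxn = 19.926 × -100 = -1992.6 kJ/min
Sensible, feed 53.7→25 °C: -427.14 kJ/min
Outlet flows (mol/min): A 83.148, B 19.926
Sensible, products 25→82.2 °C: 860.43 kJ/min
Q = ΔH = -1559.3 kJ/min = -25.989 kW
Heat removed = 25.989 kJ/s

Q_out = 26.0 kJ/s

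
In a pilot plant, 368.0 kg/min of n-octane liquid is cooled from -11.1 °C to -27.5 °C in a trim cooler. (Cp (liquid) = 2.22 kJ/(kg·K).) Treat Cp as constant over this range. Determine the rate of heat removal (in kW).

Q = ṁ·Cp·ΔT = 368.0 × 2.22 × (-27.5 − -11.1) = -13398 kJ/min
Converting: 13398 / 60 s = 223.3 kW

Q_c = 223 kW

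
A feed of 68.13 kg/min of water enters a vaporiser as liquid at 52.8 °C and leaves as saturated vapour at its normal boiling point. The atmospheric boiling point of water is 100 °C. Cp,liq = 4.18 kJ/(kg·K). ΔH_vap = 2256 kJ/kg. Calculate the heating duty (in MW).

Q = 2.79 MW

liquid 52.8→100 °C: 197.3 kJ/kg
vaporisation at 100 °C: 2256 kJ/kg
Δh = 197.3 + 2256 = 2453.3 kJ/kg
Q = ṁ·Δh = 68.13 kg/min × 2453.3 kJ/kg = 167140 kJ/min
|Q| = 2785.7 kW = 2.7857 MW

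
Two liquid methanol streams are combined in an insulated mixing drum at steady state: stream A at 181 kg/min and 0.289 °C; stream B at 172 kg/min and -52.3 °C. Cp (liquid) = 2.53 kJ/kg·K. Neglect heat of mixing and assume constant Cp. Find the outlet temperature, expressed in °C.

T_out = -25.3 °C

No heat crosses the boundary, so H_out = H_in.
Σ ṁᵢCp,ᵢTᵢ = 181×2.53×0.289 + 172×2.53×-52.3 = -22627
Σ ṁᵢCp,ᵢ = 181×2.53 + 172×2.53 = 893.09
T_out = -22627 / 893.09 = -25.335 °C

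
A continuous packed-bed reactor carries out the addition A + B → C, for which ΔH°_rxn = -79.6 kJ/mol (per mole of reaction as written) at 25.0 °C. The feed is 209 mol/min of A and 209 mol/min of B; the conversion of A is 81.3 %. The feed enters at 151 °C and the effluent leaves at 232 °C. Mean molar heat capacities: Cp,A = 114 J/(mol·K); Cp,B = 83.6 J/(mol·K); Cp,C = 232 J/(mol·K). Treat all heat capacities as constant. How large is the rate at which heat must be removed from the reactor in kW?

Extent of reaction ξ = 0.813 × 209 = 169.92 mol/min
Reaction term: ξ·ΔH°_rxn = 169.92 × -79.6 = -13525 kJ/min
Sensible, feed 151→25 °C: -5203.6 kJ/min
Outlet flows (mol/min): A 39.083, B 39.083, C 169.92
Sensible, products 25→232 °C: 9758.7 kJ/min
Q = ΔH = -8970.3 kJ/min = -149.5 kW
Heat removed = 149.5 kW

Q_out = 150 kW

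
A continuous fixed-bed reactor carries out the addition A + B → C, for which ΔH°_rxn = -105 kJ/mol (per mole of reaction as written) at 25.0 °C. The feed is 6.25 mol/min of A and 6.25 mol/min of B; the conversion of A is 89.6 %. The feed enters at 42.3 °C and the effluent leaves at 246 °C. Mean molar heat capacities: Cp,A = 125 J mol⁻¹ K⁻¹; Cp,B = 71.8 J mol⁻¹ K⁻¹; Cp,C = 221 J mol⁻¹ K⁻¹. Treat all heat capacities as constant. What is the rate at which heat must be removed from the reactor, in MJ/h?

Q_out = 18.4 MJ/h

Extent of reaction ξ = 0.896 × 6.25 = 5.6 mol/min
Reaction term: ξ·ΔH°_rxn = 5.6 × -105 = -588 kJ/min
Sensible, feed 42.3→25 °C: -21.279 kJ/min
Outlet flows (mol/min): A 0.65, B 0.65, C 5.6
Sensible, products 25→246 °C: 301.78 kJ/min
Q = ΔH = -307.5 kJ/min = -5.125 kW
Heat removed = 18.45 MJ/h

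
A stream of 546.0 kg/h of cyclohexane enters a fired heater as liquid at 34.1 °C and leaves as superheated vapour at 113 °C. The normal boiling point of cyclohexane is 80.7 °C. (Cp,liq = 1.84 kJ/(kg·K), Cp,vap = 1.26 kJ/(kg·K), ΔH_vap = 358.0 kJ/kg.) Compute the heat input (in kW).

Q = 73.5 kW

liquid 34.1→80.7 °C: 85.744 kJ/kg
vaporisation at 80.7 °C: 358 kJ/kg
vapour 80.7→113 °C: 40.698 kJ/kg
Δh = 85.744 + 358 + 40.698 = 484.44 kJ/kg
Q = ṁ·Δh = 546.0 kg/h × 484.44 kJ/kg = 264510 kJ/h
|Q| = 73.474 kW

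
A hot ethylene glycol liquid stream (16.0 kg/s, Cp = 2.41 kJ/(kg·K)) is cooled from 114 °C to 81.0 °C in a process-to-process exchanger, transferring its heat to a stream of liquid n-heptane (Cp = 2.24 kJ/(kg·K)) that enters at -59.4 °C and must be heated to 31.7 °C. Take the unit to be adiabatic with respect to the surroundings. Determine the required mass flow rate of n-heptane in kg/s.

ṁ_c = 6.24 kg/s

Heat released by hot stream: Q = 16.0 × 2.41 × (114 − 81.0) = 1272.5 kJ/s
Energy balance on cold side (adiabatic exchanger): Q = ṁ_c·Cp_c·(T_c,out − T_c,in)
ṁ_c = 1272.5 / [2.24 × (31.7 − -59.4)] = 6.2357 kg/s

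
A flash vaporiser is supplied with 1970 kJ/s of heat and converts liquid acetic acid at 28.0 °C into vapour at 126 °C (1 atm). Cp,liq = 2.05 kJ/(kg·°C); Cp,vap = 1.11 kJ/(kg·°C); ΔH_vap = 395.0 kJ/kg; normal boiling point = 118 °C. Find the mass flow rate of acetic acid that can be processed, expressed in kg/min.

Δh = 2.05×(118−28.0) + 395.0 + 1.11×(126−118) = 588.38 kJ/kg
Q = 1970 kJ/s = 1970 kJ/s = 118200 kJ/min
ṁ = Q/Δh = 118200 / 588.38 = 200.89 kg/min

ṁ = 201 kg/min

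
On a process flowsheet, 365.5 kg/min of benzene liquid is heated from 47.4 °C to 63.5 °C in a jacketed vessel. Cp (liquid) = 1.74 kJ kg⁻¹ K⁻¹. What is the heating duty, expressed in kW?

Q = ṁ·Cp·ΔT = 365.5 × 1.74 × (63.5 − 47.4) = 10239 kJ/min
Converting: 10239 / 60 s = 170.65 kW

Q = 171 kW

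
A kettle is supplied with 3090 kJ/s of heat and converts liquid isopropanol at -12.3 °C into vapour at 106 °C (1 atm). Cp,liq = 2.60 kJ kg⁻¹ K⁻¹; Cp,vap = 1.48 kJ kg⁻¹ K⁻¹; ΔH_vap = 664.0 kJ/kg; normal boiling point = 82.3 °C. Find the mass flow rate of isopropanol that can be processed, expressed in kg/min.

ṁ = 196 kg/min

Δh = 2.60×(82.3−-12.3) + 664.0 + 1.48×(106−82.3) = 945.04 kJ/kg
Q = 3090 kJ/s = 3090 kJ/s = 185400 kJ/min
ṁ = Q/Δh = 185400 / 945.04 = 196.18 kg/min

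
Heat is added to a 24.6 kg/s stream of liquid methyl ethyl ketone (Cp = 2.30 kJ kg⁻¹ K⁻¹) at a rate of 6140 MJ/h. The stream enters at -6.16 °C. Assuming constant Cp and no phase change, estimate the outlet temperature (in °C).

T_out = 24.0 °C

Q = 6140 MJ/h = 1705.6 kJ/s
ΔT = Q/(ṁ·Cp) = 1705.6/(24.6×2.30) = 30.144 K
T_out = -6.16 + 30.144 = 23.984 °C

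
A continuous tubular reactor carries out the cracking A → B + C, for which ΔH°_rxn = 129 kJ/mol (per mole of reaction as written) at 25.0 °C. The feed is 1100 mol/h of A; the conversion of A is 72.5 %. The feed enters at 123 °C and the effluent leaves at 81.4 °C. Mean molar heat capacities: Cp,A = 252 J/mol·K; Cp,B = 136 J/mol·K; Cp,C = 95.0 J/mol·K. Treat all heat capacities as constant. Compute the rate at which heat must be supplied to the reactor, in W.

Extent of reaction ξ = 0.725 × 1100 = 797.5 mol/h
Reaction term: ξ·ΔH°_rxn = 797.5 × 129 = 102880 kJ/h
Sensible, feed 123→25 °C: -27166 kJ/h
Outlet flows (mol/h): A 302.5, B 797.5, C 797.5
Sensible, products 25→81.4 °C: 14690 kJ/h
Q = ΔH = 90401 kJ/h = 25.112 kW
Heat supplied = 25112 W

Q_in = 25100 W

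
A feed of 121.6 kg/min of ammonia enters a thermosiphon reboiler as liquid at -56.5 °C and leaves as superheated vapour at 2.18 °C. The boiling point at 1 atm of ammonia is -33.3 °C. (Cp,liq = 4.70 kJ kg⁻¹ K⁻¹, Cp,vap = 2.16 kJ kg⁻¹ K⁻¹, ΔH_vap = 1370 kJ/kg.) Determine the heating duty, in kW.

Q = 3150 kW

liquid -56.5→-33.3 °C: 109.04 kJ/kg
vaporisation at -33.3 °C: 1370 kJ/kg
vapour -33.3→2.18 °C: 76.637 kJ/kg
Δh = 109.04 + 1370 + 76.637 = 1555.7 kJ/kg
Q = ṁ·Δh = 121.6 kg/min × 1555.7 kJ/kg = 189170 kJ/min
|Q| = 3152.8 kW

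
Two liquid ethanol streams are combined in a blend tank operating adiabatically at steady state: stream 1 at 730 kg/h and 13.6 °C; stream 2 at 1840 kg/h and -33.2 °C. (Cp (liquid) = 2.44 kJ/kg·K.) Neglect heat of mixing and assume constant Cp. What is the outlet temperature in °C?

Energy balance with Q = 0: Σ ṁᵢCp,ᵢ(T_out − Tᵢ) = 0
Σ ṁᵢCp,ᵢTᵢ = 730×2.44×13.6 + 1840×2.44×-33.2 = -124830
Σ ṁᵢCp,ᵢ = 730×2.44 + 1840×2.44 = 6270.8
T_out = -124830 / 6270.8 = -19.907 °C

T_out = -19.9 °C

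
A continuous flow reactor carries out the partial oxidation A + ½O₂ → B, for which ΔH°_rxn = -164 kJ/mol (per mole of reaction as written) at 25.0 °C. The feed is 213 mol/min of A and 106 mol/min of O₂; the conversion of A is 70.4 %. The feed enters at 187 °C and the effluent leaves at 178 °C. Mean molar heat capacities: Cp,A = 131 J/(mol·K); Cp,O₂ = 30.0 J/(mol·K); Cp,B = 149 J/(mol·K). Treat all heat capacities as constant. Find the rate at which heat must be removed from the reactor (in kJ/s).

Extent of reaction ξ = 0.704 × 213 = 149.95 mol/min
Reaction term: ξ·ΔH°_rxn = 149.95 × -164 = -24592 kJ/min
Sensible, feed 187→25 °C: -5035.4 kJ/min
Outlet flows (mol/min): A 63.048, O₂ 31.024, B 149.95
Sensible, products 25→178 °C: 4824.5 kJ/min
Q = ΔH = -24803 kJ/min = -413.38 kW
Heat removed = 413.38 kJ/s

Q_out = 413 kJ/s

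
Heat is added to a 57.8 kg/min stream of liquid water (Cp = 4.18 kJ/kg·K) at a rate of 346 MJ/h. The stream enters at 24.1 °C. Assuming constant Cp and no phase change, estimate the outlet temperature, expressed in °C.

T_out = 48.0 °C

Q = 346 MJ/h = 5766.7 kJ/min
ΔT = Q/(ṁ·Cp) = 5766.7/(57.8×4.18) = 23.868 K
T_out = 24.1 + 23.868 = 47.968 °C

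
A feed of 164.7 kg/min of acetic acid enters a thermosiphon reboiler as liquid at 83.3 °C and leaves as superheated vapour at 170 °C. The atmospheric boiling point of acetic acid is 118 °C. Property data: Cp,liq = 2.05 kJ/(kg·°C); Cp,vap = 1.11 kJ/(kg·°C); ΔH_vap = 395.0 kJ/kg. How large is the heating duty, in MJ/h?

liquid 83.3→118 °C: 71.135 kJ/kg
vaporisation at 118 °C: 395 kJ/kg
vapour 118→170 °C: 57.72 kJ/kg
Δh = 71.135 + 395 + 57.72 = 523.86 kJ/kg
Q = ṁ·Δh = 164.7 kg/min × 523.86 kJ/kg = 86279 kJ/min
|Q| = 1438 kW = 5176.7 MJ/h

Q = 5180 MJ/h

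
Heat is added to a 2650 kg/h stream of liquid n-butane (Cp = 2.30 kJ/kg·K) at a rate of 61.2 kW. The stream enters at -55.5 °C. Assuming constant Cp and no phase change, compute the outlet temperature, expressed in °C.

T_out = -19.4 °C

Q = 61.2 kW = 220320 kJ/h
ΔT = Q/(ṁ·Cp) = 220320/(2650×2.30) = 36.148 K
T_out = -55.5 + 36.148 = -19.352 °C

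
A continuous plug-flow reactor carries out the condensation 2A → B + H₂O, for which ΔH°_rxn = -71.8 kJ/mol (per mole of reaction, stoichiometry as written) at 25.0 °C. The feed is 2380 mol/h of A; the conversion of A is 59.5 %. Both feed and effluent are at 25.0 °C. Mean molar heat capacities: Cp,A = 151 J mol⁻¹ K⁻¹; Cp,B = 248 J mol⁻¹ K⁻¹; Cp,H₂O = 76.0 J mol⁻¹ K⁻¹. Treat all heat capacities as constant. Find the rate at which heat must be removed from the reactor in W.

Extent of reaction ξ = 0.595 × 2380 / 2 = 708.05 mol/h
Reaction term: ξ·ΔH°_rxn = 708.05 × -71.8 = -50838 kJ/h
Q = ΔH = -50838 kJ/h = -14.122 kW
Heat removed = 14122 W

Q_out = 14100 W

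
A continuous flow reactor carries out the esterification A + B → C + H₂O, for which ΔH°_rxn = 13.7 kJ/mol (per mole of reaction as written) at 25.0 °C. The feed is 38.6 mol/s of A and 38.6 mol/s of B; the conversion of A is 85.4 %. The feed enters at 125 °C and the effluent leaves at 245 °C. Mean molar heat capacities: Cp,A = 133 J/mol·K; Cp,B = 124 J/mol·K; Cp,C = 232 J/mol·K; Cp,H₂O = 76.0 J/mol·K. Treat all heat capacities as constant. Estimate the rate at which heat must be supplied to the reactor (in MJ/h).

Q_in = 7240 MJ/h

Extent of reaction ξ = 0.854 × 38.6 = 32.964 mol/s
Reaction term: ξ·ΔH°_rxn = 32.964 × 13.7 = 451.61 kJ/s
Sensible, feed 125→25 °C: -992.02 kJ/s
Outlet flows (mol/s): A 5.6356, B 5.6356, C 32.964, H₂O 32.964
Sensible, products 25→245 °C: 2552.3 kJ/s
Q = ΔH = 2011.9 kJ/s = 2011.9 kW
Heat supplied = 7242.8 MJ/h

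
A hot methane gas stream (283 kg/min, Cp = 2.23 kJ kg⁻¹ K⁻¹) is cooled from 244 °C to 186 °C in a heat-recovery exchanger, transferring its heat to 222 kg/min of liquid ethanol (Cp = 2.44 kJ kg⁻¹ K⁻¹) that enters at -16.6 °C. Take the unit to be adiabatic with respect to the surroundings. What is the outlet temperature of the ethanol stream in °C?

T_c,out = 51.0 °C

Heat released by hot stream: Q = 283 × 2.23 × (244 − 186) = 36603 kJ/min
Energy balance on cold side (adiabatic exchanger): Q = ṁ_c·Cp_c·(T_c,out − T_c,in)
T_c,out = -16.6 + 36603/(222 × 2.44) = 50.974 °C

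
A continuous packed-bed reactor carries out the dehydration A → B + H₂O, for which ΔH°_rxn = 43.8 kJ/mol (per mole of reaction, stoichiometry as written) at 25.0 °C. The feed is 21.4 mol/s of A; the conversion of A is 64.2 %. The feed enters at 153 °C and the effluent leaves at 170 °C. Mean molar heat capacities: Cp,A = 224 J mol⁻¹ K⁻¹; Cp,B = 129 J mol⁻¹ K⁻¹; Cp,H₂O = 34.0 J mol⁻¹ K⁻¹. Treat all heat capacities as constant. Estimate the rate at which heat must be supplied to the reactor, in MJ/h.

Extent of reaction ξ = 0.642 × 21.4 = 13.739 mol/s
Reaction term: ξ·ΔH°_rxn = 13.739 × 43.8 = 601.76 kJ/s
Sensible, feed 153→25 °C: -613.58 kJ/s
Outlet flows (mol/s): A 7.6612, B 13.739, H₂O 13.739
Sensible, products 25→170 °C: 573.55 kJ/s
Q = ΔH = 561.73 kJ/s = 561.73 kW
Heat supplied = 2022.2 MJ/h

Q_in = 2020 MJ/h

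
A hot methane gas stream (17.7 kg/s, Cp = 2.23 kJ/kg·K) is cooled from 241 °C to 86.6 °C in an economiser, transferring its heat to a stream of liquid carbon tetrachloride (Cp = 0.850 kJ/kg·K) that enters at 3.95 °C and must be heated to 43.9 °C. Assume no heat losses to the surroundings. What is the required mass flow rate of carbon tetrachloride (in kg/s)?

ṁ_c = 179 kg/s

Heat released by hot stream: Q = 17.7 × 2.23 × (241 − 86.6) = 6094.3 kJ/s
Energy balance on cold side (adiabatic exchanger): Q = ṁ_c·Cp_c·(T_c,out − T_c,in)
ṁ_c = 6094.3 / [0.850 × (43.9 − 3.95)] = 179.47 kg/s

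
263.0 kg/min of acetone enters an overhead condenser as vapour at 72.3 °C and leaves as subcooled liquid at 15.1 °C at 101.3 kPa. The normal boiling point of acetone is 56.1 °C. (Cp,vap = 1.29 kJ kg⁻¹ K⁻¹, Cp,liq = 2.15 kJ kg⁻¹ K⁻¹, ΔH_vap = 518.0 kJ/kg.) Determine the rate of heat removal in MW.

vapour 72.3→56.1 °C: -20.898 kJ/kg
condensation at 56.1 °C: -518 kJ/kg
liquid 56.1→15.1 °C: -88.15 kJ/kg
Δh = -20.898 + -518 + -88.15 = -627.05 kJ/kg
Q = ṁ·Δh = 263.0 kg/min × -627.05 kJ/kg = -164910 kJ/min
|Q| = 2748.6 kW = 2.7486 MW

Q_c = 2.75 MW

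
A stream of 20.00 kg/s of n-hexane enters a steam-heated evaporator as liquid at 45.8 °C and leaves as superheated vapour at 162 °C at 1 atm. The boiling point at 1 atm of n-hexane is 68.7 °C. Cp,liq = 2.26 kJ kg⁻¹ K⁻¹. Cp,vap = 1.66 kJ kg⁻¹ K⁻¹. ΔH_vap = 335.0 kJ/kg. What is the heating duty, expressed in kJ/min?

liquid 45.8→68.7 °C: 51.754 kJ/kg
vaporisation at 68.7 °C: 335 kJ/kg
vapour 68.7→162 °C: 154.88 kJ/kg
Δh = 51.754 + 335 + 154.88 = 541.63 kJ/kg
Q = ṁ·Δh = 20.00 kg/s × 541.63 kJ/kg = 10833 kJ/s
|Q| = 10833 kW = 649960 kJ/min

Q = 650000 kJ/min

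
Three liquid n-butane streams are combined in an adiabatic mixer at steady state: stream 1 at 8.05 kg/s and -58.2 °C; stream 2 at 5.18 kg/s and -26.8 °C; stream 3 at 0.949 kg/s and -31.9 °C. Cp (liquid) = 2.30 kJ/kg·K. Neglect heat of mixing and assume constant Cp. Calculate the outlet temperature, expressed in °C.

T_out = -45.0 °C

Energy balance with Q = 0: Σ ṁᵢCp,ᵢ(T_out − Tᵢ) = 0
T_out = Σ ṁᵢCp,ᵢTᵢ / Σ ṁᵢCp,ᵢ
      = -1466.5 / 32.612 = -44.968 °C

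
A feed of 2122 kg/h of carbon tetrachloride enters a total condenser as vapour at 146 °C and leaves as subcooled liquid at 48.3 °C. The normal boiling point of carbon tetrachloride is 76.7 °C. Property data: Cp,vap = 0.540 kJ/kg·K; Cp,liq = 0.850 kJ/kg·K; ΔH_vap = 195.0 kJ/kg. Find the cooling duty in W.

Q_c = 151000 W

vapour 146→76.7 °C: -37.422 kJ/kg
condensation at 76.7 °C: -195 kJ/kg
liquid 76.7→48.3 °C: -24.14 kJ/kg
Δh = -37.422 + -195 + -24.14 = -256.56 kJ/kg
Q = ṁ·Δh = 2122 kg/h × -256.56 kJ/kg = -544420 kJ/h
|Q| = 151.23 kW = 151230 W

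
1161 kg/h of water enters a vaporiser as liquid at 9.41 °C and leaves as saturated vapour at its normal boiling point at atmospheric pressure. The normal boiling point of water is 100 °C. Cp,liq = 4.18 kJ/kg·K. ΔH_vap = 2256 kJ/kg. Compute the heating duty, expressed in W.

liquid 9.41→100 °C: 378.67 kJ/kg
vaporisation at 100 °C: 2256 kJ/kg
Δh = 378.67 + 2256 = 2634.7 kJ/kg
Q = ṁ·Δh = 1161 kg/h × 2634.7 kJ/kg = 3.0588e+06 kJ/h
|Q| = 849.68 kW = 849680 W

Q = 850000 W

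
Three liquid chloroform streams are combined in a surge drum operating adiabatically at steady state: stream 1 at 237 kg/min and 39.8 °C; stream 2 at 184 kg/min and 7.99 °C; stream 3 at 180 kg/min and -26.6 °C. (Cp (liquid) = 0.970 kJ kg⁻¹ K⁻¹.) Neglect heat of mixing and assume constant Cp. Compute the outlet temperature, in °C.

Energy balance with Q = 0: Σ ṁᵢCp,ᵢ(T_out − Tᵢ) = 0
T_out = Σ ṁᵢCp,ᵢTᵢ / Σ ṁᵢCp,ᵢ
      = 5931.3 / 582.97 = 10.174 °C

T_out = 10.2 °C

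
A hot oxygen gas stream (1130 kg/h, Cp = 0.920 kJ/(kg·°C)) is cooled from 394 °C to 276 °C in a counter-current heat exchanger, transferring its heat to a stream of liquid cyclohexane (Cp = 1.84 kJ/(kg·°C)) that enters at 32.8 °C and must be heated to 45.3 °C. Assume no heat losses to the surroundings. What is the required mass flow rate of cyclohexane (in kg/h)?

ṁ_c = 5330 kg/h

Heat released by hot stream: Q = 1130 × 0.920 × (394 − 276) = 122670 kJ/h
Energy balance on cold side (adiabatic exchanger): Q = ṁ_c·Cp_c·(T_c,out − T_c,in)
ṁ_c = 122670 / [1.84 × (45.3 − 32.8)] = 5333.6 kg/h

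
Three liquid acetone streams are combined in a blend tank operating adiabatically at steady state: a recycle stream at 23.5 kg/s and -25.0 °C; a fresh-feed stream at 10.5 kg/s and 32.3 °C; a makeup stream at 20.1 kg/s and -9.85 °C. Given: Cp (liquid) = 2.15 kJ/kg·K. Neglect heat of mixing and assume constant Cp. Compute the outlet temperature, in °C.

T_out = -8.25 °C

Energy balance with Q = 0: Σ ṁᵢCp,ᵢ(T_out − Tᵢ) = 0
Σ ṁᵢCp,ᵢTᵢ = 23.5×2.15×-25.0 + 10.5×2.15×32.3 + 20.1×2.15×-9.85 = -959.62
Σ ṁᵢCp,ᵢ = 23.5×2.15 + 10.5×2.15 + 20.1×2.15 = 116.31
T_out = -959.62 / 116.31 = -8.2502 °C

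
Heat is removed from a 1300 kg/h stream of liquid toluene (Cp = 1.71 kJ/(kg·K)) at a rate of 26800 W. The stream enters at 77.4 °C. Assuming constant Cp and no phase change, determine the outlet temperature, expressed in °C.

Q = 26800 W = 96480 kJ/h
ΔT = Q/(ṁ·Cp) = 96480/(1300×1.71) = 43.401 K
T_out = 77.4 − 43.401 = 33.999 °C

T_out = 34.0 °C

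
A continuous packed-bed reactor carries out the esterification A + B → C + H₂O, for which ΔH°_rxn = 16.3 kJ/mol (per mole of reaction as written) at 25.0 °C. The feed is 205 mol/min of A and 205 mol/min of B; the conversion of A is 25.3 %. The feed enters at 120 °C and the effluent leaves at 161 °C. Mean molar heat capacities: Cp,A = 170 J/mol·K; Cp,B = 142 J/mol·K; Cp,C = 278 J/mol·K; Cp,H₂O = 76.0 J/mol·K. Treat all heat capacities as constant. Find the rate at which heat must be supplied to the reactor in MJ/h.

Extent of reaction ξ = 0.253 × 205 = 51.865 mol/min
Reaction term: ξ·ΔH°_rxn = 51.865 × 16.3 = 845.4 kJ/min
Sensible, feed 120→25 °C: -6076.2 kJ/min
Outlet flows (mol/min): A 153.13, B 153.13, C 51.865, H₂O 51.865
Sensible, products 25→161 °C: 8994.8 kJ/min
Q = ΔH = 3764 kJ/min = 62.734 kW
Heat supplied = 225.84 MJ/h

Q_in = 226 MJ/h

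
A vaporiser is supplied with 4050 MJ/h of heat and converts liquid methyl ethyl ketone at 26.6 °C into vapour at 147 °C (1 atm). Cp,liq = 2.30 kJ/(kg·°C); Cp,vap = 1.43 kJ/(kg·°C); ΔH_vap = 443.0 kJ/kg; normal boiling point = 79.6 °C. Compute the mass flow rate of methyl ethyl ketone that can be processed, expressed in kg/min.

Δh = 2.30×(79.6−26.6) + 443.0 + 1.43×(147−79.6) = 661.28 kJ/kg
Q = 4050 MJ/h = 1125 kJ/s = 67500 kJ/min
ṁ = Q/Δh = 67500 / 661.28 = 102.07 kg/min

ṁ = 102 kg/min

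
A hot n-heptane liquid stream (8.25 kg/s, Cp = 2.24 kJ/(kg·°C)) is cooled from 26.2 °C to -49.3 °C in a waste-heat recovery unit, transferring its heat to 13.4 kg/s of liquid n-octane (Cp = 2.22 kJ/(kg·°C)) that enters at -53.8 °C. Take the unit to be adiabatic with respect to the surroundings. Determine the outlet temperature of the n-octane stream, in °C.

Heat released by hot stream: Q = 8.25 × 2.24 × (26.2 − -49.3) = 1395.2 kJ/s
Energy balance on cold side (adiabatic exchanger): Q = ṁ_c·Cp_c·(T_c,out − T_c,in)
T_c,out = -53.8 + 1395.2/(13.4 × 2.22) = -6.898 °C

T_c,out = -6.90 °C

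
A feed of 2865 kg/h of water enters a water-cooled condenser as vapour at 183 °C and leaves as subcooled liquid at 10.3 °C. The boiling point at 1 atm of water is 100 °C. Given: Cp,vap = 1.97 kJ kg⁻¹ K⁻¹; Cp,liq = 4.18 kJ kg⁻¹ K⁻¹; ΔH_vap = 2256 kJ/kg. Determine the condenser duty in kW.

vapour 183→100 °C: -163.51 kJ/kg
condensation at 100 °C: -2256 kJ/kg
liquid 100→10.3 °C: -374.95 kJ/kg
Δh = -163.51 + -2256 + -374.95 = -2794.5 kJ/kg
Q = ṁ·Δh = 2865 kg/h × -2794.5 kJ/kg = -8.0061e+06 kJ/h
|Q| = 2223.9 kW

Q_c = 2220 kW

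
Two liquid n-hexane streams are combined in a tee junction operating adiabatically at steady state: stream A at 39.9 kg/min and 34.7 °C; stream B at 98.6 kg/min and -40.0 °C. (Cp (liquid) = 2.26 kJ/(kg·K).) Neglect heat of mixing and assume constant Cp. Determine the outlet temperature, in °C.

T_out = -18.5 °C

Energy balance with Q = 0: Σ ṁᵢCp,ᵢ(T_out − Tᵢ) = 0
Σ ṁᵢCp,ᵢTᵢ = 39.9×2.26×34.7 + 98.6×2.26×-40.0 = -5784.4
Σ ṁᵢCp,ᵢ = 39.9×2.26 + 98.6×2.26 = 313.01
T_out = -5784.4 / 313.01 = -18.48 °C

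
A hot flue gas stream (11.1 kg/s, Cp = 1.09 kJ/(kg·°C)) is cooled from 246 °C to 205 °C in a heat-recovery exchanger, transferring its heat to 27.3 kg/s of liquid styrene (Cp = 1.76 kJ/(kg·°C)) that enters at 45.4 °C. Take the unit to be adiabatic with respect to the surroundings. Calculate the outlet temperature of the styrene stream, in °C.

T_c,out = 55.7 °C

Heat released by hot stream: Q = 11.1 × 1.09 × (246 − 205) = 496.06 kJ/s
Energy balance on cold side (adiabatic exchanger): Q = ṁ_c·Cp_c·(T_c,out − T_c,in)
T_c,out = 45.4 + 496.06/(27.3 × 1.76) = 55.724 °C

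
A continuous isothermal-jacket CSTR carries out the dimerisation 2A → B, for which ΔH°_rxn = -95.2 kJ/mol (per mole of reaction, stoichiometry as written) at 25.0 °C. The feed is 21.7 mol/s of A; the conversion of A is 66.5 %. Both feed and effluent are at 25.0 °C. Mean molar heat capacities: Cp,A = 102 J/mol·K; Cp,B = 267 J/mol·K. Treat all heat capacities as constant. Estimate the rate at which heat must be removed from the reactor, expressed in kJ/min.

Extent of reaction ξ = 0.665 × 21.7 / 2 = 7.2153 mol/s
Reaction term: ξ·ΔH°_rxn = 7.2153 × -95.2 = -686.89 kJ/s
Q = ΔH = -686.89 kJ/s = -686.89 kW
Heat removed = 41214 kJ/min

Q_out = 41200 kJ/min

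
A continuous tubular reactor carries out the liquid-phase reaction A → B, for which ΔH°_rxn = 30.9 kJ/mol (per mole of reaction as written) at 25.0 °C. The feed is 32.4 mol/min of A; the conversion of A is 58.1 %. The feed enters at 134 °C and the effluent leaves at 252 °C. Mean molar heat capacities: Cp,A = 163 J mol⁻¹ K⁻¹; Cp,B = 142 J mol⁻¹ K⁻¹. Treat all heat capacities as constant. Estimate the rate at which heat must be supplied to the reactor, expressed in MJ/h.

Extent of reaction ξ = 0.581 × 32.4 = 18.824 mol/min
Reaction term: ξ·ΔH°_rxn = 18.824 × 30.9 = 581.67 kJ/min
Sensible, feed 134→25 °C: -575.65 kJ/min
Outlet flows (mol/min): A 13.576, B 18.824
Sensible, products 25→252 °C: 1109.1 kJ/min
Q = ΔH = 1115.1 kJ/min = 18.585 kW
Heat supplied = 66.907 MJ/h

Q_in = 66.9 MJ/h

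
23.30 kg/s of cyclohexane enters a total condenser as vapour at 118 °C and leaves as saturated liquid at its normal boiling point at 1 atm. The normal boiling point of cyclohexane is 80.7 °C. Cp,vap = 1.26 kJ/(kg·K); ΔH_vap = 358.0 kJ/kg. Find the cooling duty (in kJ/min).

vapour 118→80.7 °C: -46.998 kJ/kg
condensation at 80.7 °C: -358 kJ/kg
Δh = -46.998 + -358 = -405 kJ/kg
Q = ṁ·Δh = 23.30 kg/s × -405 kJ/kg = -9436.5 kJ/s
|Q| = 9436.5 kW = 566190 kJ/min

Q_c = 566000 kJ/min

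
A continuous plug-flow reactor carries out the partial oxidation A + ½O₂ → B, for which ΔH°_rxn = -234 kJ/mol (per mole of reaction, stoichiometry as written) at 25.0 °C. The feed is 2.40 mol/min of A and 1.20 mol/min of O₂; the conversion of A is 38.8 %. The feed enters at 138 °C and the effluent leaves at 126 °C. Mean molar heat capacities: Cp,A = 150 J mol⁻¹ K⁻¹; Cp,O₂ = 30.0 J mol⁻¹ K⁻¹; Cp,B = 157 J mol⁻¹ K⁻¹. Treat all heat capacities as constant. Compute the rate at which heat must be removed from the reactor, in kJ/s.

Q_out = 3.72 kJ/s

Extent of reaction ξ = 0.388 × 2.40 = 0.9312 mol/min
Reaction term: ξ·ΔH°_rxn = 0.9312 × -234 = -217.9 kJ/min
Sensible, feed 138→25 °C: -44.748 kJ/min
Outlet flows (mol/min): A 1.4688, O₂ 0.7344, B 0.9312
Sensible, products 25→126 °C: 39.244 kJ/min
Q = ΔH = -223.41 kJ/min = -3.7234 kW
Heat removed = 3.7234 kJ/s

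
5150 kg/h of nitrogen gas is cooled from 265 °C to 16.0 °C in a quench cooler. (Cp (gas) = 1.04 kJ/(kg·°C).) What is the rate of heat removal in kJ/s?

Q = ṁ·Cp·ΔT = 5150 × 1.04 × (16.0 − 265) = -1.3336e+06 kJ/h
Converting: 1.3336e+06 / 3600 s = 370.46 kW

Q_c = 370 kJ/s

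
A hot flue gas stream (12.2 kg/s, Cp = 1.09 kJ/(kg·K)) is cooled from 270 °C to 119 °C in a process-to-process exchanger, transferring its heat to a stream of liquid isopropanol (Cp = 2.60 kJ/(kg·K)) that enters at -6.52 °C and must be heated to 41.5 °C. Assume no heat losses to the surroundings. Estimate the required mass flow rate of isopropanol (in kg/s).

ṁ_c = 16.1 kg/s

Heat released by hot stream: Q = 12.2 × 1.09 × (270 − 119) = 2008 kJ/s
Energy balance on cold side (adiabatic exchanger): Q = ṁ_c·Cp_c·(T_c,out − T_c,in)
ṁ_c = 2008 / [2.60 × (41.5 − -6.52)] = 16.083 kg/s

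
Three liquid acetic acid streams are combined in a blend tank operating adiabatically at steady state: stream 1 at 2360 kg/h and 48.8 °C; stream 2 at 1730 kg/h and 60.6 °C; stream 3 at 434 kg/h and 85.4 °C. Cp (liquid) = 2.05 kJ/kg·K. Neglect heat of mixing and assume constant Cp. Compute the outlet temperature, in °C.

Adiabatic, steady state ⇒ Σ ṁᵢCp,ᵢ(T_out − Tᵢ) = 0
Σ ṁᵢCp,ᵢTᵢ = 2360×2.05×48.8 + 1730×2.05×60.6 + 434×2.05×85.4 = 526990
Σ ṁᵢCp,ᵢ = 2360×2.05 + 1730×2.05 + 434×2.05 = 9274.2
T_out = 526990 / 9274.2 = 56.824 °C

T_out = 56.8 °C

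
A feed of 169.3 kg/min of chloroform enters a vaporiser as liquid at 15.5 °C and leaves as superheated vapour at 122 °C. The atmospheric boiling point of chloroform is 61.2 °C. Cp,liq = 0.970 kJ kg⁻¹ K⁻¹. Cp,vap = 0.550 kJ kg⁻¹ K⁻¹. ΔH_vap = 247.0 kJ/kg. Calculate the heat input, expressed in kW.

liquid 15.5→61.2 °C: 44.329 kJ/kg
vaporisation at 61.2 °C: 247 kJ/kg
vapour 61.2→122 °C: 33.44 kJ/kg
Δh = 44.329 + 247 + 33.44 = 324.77 kJ/kg
Q = ṁ·Δh = 169.3 kg/min × 324.77 kJ/kg = 54983 kJ/min
|Q| = 916.39 kW

Q = 916 kW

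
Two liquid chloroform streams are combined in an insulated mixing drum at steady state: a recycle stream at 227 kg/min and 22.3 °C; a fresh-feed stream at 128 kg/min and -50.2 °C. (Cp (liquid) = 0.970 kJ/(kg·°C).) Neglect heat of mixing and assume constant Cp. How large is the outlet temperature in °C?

Energy balance with Q = 0: Σ ṁᵢCp,ᵢ(T_out − Tᵢ) = 0
Σ ṁᵢCp,ᵢTᵢ = 227×0.970×22.3 + 128×0.970×-50.2 = -1322.6
Σ ṁᵢCp,ᵢ = 227×0.970 + 128×0.970 = 344.35
T_out = -1322.6 / 344.35 = -3.8408 °C

T_out = -3.84 °C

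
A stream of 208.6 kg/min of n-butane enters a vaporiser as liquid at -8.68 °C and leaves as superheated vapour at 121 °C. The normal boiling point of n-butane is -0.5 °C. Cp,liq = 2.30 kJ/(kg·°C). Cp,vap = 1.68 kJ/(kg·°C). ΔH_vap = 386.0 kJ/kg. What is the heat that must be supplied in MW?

liquid -8.68→-0.5 °C: 18.814 kJ/kg
vaporisation at -0.5 °C: 386 kJ/kg
vapour -0.5→121 °C: 204.12 kJ/kg
Δh = 18.814 + 386 + 204.12 = 608.93 kJ/kg
Q = ṁ·Δh = 208.6 kg/min × 608.93 kJ/kg = 127020 kJ/min
|Q| = 2117.1 kW = 2.1171 MW

Q = 2.12 MW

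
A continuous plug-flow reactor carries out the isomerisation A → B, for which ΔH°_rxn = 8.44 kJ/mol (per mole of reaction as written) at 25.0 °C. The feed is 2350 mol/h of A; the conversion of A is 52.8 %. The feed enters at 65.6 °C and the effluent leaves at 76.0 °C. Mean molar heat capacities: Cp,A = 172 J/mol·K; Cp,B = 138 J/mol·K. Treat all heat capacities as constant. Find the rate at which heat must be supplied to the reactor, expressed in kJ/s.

Extent of reaction ξ = 0.528 × 2350 = 1240.8 mol/h
Reaction term: ξ·ΔH°_rxn = 1240.8 × 8.44 = 10472 kJ/h
Sensible, feed 65.6→25 °C: -16411 kJ/h
Outlet flows (mol/h): A 1109.2, B 1240.8
Sensible, products 25→76.0 °C: 18463 kJ/h
Q = ΔH = 12524 kJ/h = 3.479 kW
Heat supplied = 3.479 kJ/s

Q_in = 3.48 kJ/s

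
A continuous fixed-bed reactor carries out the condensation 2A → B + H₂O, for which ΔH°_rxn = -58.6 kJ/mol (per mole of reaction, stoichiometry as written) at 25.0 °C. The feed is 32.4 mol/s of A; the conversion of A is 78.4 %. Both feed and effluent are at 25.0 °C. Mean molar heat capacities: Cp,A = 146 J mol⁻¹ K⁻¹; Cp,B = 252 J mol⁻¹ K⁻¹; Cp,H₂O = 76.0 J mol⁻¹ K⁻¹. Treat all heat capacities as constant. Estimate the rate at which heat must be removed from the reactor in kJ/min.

Extent of reaction ξ = 0.784 × 32.4 / 2 = 12.701 mol/s
Reaction term: ξ·ΔH°_rxn = 12.701 × -58.6 = -744.27 kJ/s
Q = ΔH = -744.27 kJ/s = -744.27 kW
Heat removed = 44656 kJ/min

Q_out = 44700 kJ/min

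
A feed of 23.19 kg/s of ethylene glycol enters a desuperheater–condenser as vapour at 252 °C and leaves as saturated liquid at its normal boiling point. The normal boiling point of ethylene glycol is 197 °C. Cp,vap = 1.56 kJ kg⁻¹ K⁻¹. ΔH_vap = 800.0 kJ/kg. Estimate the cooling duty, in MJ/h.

vapour 252→197 °C: -85.8 kJ/kg
condensation at 197 °C: -800 kJ/kg
Δh = -85.8 + -800 = -885.8 kJ/kg
Q = ṁ·Δh = 23.19 kg/s × -885.8 kJ/kg = -20542 kJ/s
|Q| = 20542 kW = 73950 MJ/h

Q_c = 74000 MJ/h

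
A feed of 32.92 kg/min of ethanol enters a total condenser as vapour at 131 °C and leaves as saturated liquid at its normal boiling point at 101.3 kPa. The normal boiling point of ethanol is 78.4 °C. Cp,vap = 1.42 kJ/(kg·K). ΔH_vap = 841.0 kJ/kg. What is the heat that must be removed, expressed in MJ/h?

vapour 131→78.4 °C: -74.692 kJ/kg
condensation at 78.4 °C: -841 kJ/kg
Δh = -74.692 + -841 = -915.69 kJ/kg
Q = ṁ·Δh = 32.92 kg/min × -915.69 kJ/kg = -30145 kJ/min
|Q| = 502.41 kW = 1808.7 MJ/h

Q_c = 1810 MJ/h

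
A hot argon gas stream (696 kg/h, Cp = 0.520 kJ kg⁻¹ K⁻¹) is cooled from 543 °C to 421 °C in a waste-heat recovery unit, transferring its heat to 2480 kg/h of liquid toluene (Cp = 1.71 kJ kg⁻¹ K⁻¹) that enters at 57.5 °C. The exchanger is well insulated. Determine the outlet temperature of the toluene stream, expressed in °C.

Heat released by hot stream: Q = 696 × 0.520 × (543 − 421) = 44154 kJ/h
Energy balance on cold side (adiabatic exchanger): Q = ṁ_c·Cp_c·(T_c,out − T_c,in)
T_c,out = 57.5 + 44154/(2480 × 1.71) = 67.912 °C

T_c,out = 67.9 °C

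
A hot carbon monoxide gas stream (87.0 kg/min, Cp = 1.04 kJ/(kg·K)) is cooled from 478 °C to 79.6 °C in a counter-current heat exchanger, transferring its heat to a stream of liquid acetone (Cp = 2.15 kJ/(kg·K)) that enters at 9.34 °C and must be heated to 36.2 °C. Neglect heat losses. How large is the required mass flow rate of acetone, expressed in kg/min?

Heat released by hot stream: Q = 87.0 × 1.04 × (478 − 79.6) = 36047 kJ/min
Energy balance on cold side (adiabatic exchanger): Q = ṁ_c·Cp_c·(T_c,out − T_c,in)
ṁ_c = 36047 / [2.15 × (36.2 − 9.34)] = 624.21 kg/min

ṁ_c = 624 kg/min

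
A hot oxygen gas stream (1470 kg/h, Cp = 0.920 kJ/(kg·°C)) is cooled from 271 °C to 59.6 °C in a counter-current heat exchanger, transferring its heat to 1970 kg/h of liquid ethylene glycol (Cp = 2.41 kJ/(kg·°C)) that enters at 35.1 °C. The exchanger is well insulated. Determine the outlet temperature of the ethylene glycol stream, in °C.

T_c,out = 95.3 °C

Heat released by hot stream: Q = 1470 × 0.920 × (271 − 59.6) = 285900 kJ/h
Energy balance on cold side (adiabatic exchanger): Q = ṁ_c·Cp_c·(T_c,out − T_c,in)
T_c,out = 35.1 + 285900/(1970 × 2.41) = 95.318 °C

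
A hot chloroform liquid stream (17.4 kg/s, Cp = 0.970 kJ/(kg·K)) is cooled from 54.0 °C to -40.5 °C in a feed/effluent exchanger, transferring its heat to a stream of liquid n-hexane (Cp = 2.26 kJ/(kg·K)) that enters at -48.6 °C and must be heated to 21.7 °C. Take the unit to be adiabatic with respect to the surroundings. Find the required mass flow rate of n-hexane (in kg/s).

Heat released by hot stream: Q = 17.4 × 0.970 × (54.0 − -40.5) = 1595 kJ/s
Energy balance on cold side (adiabatic exchanger): Q = ṁ_c·Cp_c·(T_c,out − T_c,in)
ṁ_c = 1595 / [2.26 × (21.7 − -48.6)] = 10.039 kg/s

ṁ_c = 10.0 kg/s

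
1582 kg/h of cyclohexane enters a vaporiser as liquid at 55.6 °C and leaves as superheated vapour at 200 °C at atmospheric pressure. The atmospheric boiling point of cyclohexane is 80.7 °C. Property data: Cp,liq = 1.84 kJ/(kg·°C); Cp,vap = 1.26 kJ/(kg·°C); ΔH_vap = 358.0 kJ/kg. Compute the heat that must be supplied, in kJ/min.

liquid 55.6→80.7 °C: 46.184 kJ/kg
vaporisation at 80.7 °C: 358 kJ/kg
vapour 80.7→200 °C: 150.32 kJ/kg
Δh = 46.184 + 358 + 150.32 = 554.5 kJ/kg
Q = ṁ·Δh = 1582 kg/h × 554.5 kJ/kg = 877220 kJ/h
|Q| = 243.67 kW = 14620 kJ/min

Q = 14600 kJ/min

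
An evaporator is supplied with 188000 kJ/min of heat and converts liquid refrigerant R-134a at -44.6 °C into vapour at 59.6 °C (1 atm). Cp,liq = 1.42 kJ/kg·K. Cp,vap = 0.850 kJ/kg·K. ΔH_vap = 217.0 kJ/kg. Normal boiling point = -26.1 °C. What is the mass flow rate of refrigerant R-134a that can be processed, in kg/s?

ṁ = 9.91 kg/s

Δh = 1.42×(-26.1−-44.6) + 217.0 + 0.850×(59.6−-26.1) = 316.12 kJ/kg
Q = 188000 kJ/min = 3133.3 kJ/s = 3133.3 kJ/s
ṁ = Q/Δh = 3133.3 / 316.12 = 9.912 kg/s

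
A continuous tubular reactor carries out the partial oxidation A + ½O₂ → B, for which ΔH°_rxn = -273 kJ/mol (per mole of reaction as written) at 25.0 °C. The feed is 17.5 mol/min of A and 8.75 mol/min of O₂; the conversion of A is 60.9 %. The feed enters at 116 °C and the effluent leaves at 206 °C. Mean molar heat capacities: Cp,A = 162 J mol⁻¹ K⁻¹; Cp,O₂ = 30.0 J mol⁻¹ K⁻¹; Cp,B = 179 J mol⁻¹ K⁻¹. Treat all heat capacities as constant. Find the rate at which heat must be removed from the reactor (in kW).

Extent of reaction ξ = 0.609 × 17.5 = 10.657 mol/min
Reaction term: ξ·ΔH°_rxn = 10.657 × -273 = -2909.5 kJ/min
Sensible, feed 116→25 °C: -281.87 kJ/min
Outlet flows (mol/min): A 6.8425, O₂ 3.4213, B 10.657
Sensible, products 25→206 °C: 564.51 kJ/min
Q = ΔH = -2626.9 kJ/min = -43.781 kW
Heat removed = 43.781 kW

Q_out = 43.8 kW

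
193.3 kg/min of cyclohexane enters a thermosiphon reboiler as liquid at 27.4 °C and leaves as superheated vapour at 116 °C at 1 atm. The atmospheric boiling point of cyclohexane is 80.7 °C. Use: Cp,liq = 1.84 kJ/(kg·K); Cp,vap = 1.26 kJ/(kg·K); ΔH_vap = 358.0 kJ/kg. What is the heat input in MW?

liquid 27.4→80.7 °C: 98.072 kJ/kg
vaporisation at 80.7 °C: 358 kJ/kg
vapour 80.7→116 °C: 44.478 kJ/kg
Δh = 98.072 + 358 + 44.478 = 500.55 kJ/kg
Q = ṁ·Δh = 193.3 kg/min × 500.55 kJ/kg = 96756 kJ/min
|Q| = 1612.6 kW = 1.6126 MW

Q = 1.61 MW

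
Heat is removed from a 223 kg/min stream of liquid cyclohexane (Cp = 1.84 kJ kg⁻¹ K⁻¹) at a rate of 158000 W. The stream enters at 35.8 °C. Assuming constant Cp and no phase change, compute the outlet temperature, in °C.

T_out = 12.7 °C

Q = 158000 W = 9480 kJ/min
ΔT = Q/(ṁ·Cp) = 9480/(223×1.84) = 23.104 K
T_out = 35.8 − 23.104 = 12.696 °C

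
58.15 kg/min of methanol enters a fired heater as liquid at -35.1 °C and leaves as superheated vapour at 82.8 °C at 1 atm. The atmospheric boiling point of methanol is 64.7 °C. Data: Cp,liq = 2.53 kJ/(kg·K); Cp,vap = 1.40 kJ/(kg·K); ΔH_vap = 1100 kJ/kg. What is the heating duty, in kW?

Q = 1340 kW

liquid -35.1→64.7 °C: 252.49 kJ/kg
vaporisation at 64.7 °C: 1100 kJ/kg
vapour 64.7→82.8 °C: 25.34 kJ/kg
Δh = 252.49 + 1100 + 25.34 = 1377.8 kJ/kg
Q = ṁ·Δh = 58.15 kg/min × 1377.8 kJ/kg = 80121 kJ/min
|Q| = 1335.4 kW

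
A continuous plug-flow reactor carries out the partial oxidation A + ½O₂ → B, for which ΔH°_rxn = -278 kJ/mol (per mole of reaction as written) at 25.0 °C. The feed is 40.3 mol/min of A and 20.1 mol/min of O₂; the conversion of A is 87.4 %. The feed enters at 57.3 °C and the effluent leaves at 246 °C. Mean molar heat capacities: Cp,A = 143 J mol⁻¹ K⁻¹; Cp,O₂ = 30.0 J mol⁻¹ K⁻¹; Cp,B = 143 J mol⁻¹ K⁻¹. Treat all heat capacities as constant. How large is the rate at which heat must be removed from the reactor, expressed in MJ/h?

Q_out = 522 MJ/h

Extent of reaction ξ = 0.874 × 40.3 = 35.222 mol/min
Reaction term: ξ·ΔH°_rxn = 35.222 × -278 = -9791.8 kJ/min
Sensible, feed 57.3→25 °C: -205.62 kJ/min
Outlet flows (mol/min): A 5.0778, O₂ 2.4889, B 35.222
Sensible, products 25→246 °C: 1290.1 kJ/min
Q = ΔH = -8707.3 kJ/min = -145.12 kW
Heat removed = 522.44 MJ/h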